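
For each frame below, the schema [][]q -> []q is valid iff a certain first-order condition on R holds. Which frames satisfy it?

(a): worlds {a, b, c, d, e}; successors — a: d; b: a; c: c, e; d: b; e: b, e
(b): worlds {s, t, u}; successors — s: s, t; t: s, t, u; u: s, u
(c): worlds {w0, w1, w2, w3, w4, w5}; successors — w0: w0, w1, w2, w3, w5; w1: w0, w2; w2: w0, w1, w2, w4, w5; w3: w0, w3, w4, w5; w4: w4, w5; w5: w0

The schema corresponds to density: forall x forall y (Rxy -> exists z (Rxz & Rzy)).
(a): fails — Rba but no z with Rbz and Rza.
(b): ✓.
(c): ✓.

(b), (c)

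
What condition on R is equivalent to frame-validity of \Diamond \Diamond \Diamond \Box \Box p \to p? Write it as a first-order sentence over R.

This is a Sahlqvist (Geach-type) schema ◇^3□^2p → □^0◇^0p.
Minimal-valuation argument: fix x; take any y with xR^3y and any z with xR^0z. Set V(p) to the set of worlds R-reachable from y in exactly 2 steps. Then □^2p holds at y, so the antecedent holds at x; validity forces ◇^0p at z, giving a w with zR^0w and yR^2w.
First-order correspondent: \forall x \forall y (x R^3 y \to \exists w (y R^2 w \wedge x = w)).

\forall x \forall y (x R^3 y \to \exists w (y R^2 w \wedge x = w))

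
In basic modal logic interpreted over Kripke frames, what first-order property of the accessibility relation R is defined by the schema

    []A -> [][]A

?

This schema is the 4 axiom.
Its frame correspondent is transitivity — forall x forall y forall z (Rxy & Ryz -> Rxz).

transitivity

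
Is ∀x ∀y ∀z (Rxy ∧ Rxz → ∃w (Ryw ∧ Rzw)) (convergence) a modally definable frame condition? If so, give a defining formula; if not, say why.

Yes — defined by ◇□r → □◇r

The condition is convergence. A defining modal formula is ◇□r → □◇r.
Suppose ◇□r→□◇r is valid. Take Rxy, Rxz and set V(r)={w : Ryw}. Then □r at y so ◇□r at x, so □◇r at x, so ◇r at z, giving w with Rzw and Ryw.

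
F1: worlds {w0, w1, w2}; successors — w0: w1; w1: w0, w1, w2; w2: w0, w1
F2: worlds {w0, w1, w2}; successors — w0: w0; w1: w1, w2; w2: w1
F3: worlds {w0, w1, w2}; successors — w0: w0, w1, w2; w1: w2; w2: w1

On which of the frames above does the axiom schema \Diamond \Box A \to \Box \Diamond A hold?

Frame correspondent (Sahlqvist): \forall x \forall y \forall z (Rxy \wedge Rxz \to \exists w (Ryw \wedge Rzw)) — i.e. convergence.
F1: condition met.
F2: condition met.
F3: fails — Rw0w1 and Rw0w2 but w1 and w2 have no common successor.

F1, F2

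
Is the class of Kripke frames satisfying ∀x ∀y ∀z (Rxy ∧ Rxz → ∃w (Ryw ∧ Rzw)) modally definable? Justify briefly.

This is a Sahlqvist condition; the .2 axiom ◇□q → □◇q defines it.
Suppose ◇□q→□◇q is valid. Take Rxy, Rxz and set V(q)={w : Ryw}. Then □q at y so ◇□q at x, so □◇q at x, so ◇q at z, giving w with Rzw and Ryw.

Definable; ◇□q → □◇q defines it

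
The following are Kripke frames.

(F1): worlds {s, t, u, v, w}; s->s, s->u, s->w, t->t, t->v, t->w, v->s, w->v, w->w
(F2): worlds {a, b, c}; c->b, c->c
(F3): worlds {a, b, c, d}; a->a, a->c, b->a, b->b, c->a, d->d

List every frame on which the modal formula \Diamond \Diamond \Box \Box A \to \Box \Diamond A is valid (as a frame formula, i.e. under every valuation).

(F3)

This is the axiom for a generalized confluence (Geach) condition; its first-order frame correspondent is \forall x \forall y \forall z ((x R^2 y \wedge xRz) \to \exists w (y R^2 w \wedge zRw)).
(F1): fails — sR²s, sRu but no w* with sR²w* and uRw*.
(F2): fails — cR²b, cRb but no w with bR²w and bRw.
(F3): ✓.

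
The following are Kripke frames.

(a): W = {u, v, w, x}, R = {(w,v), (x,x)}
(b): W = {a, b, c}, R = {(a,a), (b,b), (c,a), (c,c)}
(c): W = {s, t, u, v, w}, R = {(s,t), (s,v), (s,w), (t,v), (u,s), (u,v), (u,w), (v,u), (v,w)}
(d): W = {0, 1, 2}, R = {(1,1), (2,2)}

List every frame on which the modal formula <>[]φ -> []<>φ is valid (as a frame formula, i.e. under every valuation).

(b), (d)

Frame correspondent (Sahlqvist): forall x forall y forall z (Rxy & Rxz -> exists w (Ryw & Rzw)) — i.e. convergence.
(a): fails — Rwv and Rwv but v and v have no common successor.
(b): satisfies the condition.
(c): fails — Rsv and Rsw but v and w have no common successor.
(d): satisfies the condition.
Valid on: (b), (d).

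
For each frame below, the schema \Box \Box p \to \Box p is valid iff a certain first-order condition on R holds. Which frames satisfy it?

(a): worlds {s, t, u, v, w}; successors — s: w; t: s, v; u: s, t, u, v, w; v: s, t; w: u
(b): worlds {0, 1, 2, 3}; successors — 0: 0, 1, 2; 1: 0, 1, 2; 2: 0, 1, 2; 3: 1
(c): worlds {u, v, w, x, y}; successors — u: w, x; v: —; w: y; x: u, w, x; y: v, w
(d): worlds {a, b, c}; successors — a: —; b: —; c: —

This is the axiom for density; its first-order frame correspondent is \forall x \forall y (Rxy \to \exists z (Rxz \wedge Rzy)).
(a): fails — Rtv but no z with Rtz and Rzv.
(b): ✓.
(c): fails — Rwy but no z with Rwz and Rzy.
(d): ✓.

(b), (d)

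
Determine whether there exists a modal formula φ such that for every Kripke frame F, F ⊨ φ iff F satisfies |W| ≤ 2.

Not definable by any modal formula

If a class were modally definable it would be closed under disjoint unions (Goldblatt–Thomason).
Any modal formula valid on each of 3 disjoint one-world frames is valid on their disjoint union (validity is preserved under disjoint unions). Each one-world frame has |W|=1≤2, but the union has |W|=3.
Hence having at most 2 worlds is not modally definable.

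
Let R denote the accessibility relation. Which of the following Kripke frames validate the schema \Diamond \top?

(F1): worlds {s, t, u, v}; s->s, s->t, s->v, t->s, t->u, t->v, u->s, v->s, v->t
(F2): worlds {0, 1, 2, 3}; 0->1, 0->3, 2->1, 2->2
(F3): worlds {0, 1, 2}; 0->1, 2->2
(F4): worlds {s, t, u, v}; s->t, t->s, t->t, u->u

Frame correspondent (Sahlqvist): \forall x \exists y Rxy — i.e. seriality.
(F1): satisfies the condition.
(F2): fails — world 1 has no successor.
(F3): fails — world 1 has no successor.
(F4): fails — world v has no successor.
Valid on: (F1).

(F1)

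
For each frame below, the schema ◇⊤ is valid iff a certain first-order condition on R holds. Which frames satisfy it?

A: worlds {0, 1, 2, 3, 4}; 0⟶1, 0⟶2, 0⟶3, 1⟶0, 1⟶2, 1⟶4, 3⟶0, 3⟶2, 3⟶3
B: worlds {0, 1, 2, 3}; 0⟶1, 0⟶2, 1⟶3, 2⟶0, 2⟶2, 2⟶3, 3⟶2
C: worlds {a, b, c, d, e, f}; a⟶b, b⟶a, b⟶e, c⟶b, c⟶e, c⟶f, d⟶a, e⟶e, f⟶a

Frame correspondent (Sahlqvist): ∀x ∃y Rxy — i.e. seriality.
A: fails — world 2 has no successor.
B: ✓.
C: ✓.

B, C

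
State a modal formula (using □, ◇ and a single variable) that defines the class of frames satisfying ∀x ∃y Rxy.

□r → ◇r

The condition is seriality. The D schema □r → ◇r defines it.
Suppose □r→◇r is valid. At any x set V(r)=W. Then □r at x, so ◇r at x, so x has a successor.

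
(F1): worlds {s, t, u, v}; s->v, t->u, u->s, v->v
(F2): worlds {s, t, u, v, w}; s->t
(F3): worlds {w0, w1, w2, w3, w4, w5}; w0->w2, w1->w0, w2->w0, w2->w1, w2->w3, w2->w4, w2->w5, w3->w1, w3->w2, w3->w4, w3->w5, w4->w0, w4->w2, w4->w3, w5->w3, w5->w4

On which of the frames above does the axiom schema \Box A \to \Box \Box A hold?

(F2)

Frame correspondent (Sahlqvist): \forall x \forall y \forall z (Rxy \wedge Ryz \to Rxz) — i.e. transitivity.
(F1): fails — Rus and Rsv but not Ruv.
(F2): condition met.
(F3): fails — Rw1w0 and Rw0w2 but not Rw1w2.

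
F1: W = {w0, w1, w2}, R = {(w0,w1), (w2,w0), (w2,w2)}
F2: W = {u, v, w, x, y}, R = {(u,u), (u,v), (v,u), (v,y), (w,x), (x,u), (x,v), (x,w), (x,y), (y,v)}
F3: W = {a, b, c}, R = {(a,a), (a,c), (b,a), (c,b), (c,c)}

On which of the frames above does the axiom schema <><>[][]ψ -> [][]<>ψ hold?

F3

This is the axiom for a generalized confluence (Geach) condition; its first-order frame correspondent is forall x forall y forall z ((x R^2 y & x R^2 z) -> exists w (y R^2 w & zRw)).
F1: fails — w2R²w0, w2R²w0 but no w with w0R²w and w0Rw.
F2: fails — uR²y, uR²y but no t with yR²t and yRt.
F3: condition met.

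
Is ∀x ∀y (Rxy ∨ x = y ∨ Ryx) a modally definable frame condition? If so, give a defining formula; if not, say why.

No

Modal frame validity is preserved under disjoint unions.
Take 2 disjoint single-world reflexive frames: each is trivially connected, but their disjoint union has 2 worlds with no edge between distinct components, so it is not connected.
Hence connectedness of R is not modally definable.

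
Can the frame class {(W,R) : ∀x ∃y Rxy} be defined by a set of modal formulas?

Definable; □p → ◇p defines it

Yes: it is seriality, defined by the D schema □p → ◇p.
Suppose □p→◇p is valid. At any x set V(p)=W. Then □p at x, so ◇p at x, so x has a successor.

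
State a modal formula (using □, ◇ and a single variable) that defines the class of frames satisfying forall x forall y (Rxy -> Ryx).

The condition is symmetry. The B schema s → □◇s defines it.
Suppose s→□◇s is valid. Take Rxy and set V(s)={x}. Then s at x, so □◇s at x, so ◇s at y, so some z with Ryz has s; z=x, i.e. Ryx.

s → □◇s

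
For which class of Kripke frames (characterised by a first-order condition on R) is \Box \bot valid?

□⊥ is valid iff no world has any successor (otherwise □⊥ fails at any world with one).

emptiness of R: \forall x \forall y \neg Rxy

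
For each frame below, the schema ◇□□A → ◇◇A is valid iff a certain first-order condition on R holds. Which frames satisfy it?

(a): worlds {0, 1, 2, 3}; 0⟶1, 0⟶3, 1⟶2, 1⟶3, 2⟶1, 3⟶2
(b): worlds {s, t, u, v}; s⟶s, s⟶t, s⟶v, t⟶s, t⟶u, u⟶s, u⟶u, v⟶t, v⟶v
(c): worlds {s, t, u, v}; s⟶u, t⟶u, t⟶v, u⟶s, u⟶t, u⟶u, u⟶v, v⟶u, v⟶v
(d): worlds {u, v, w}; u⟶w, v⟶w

This is the axiom for a generalized confluence (Geach) condition; its first-order frame correspondent is ∀x ∀y (xRy → ∃w (yR²w ∧ xR²w)).
(a): fails — 0R3 but no w with 3R²w and 0R²w.
(b): condition met.
(c): condition met.
(d): fails — uRw but no t with wR²t and uR²t.

(b), (c)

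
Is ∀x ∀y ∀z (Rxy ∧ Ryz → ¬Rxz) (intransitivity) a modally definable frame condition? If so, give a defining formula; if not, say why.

Modal frame validity is preserved under surjective bounded morphisms.
The 3-cycle (worlds w0,w1,w2 with w0→w1→w2→w0) is intransitive. Mapping every world to a single reflexive point • is a surjective bounded morphism; the reflexive point is not intransitive (R••∧R•• but R••).
So the class is not modally definable.

No — not modally definable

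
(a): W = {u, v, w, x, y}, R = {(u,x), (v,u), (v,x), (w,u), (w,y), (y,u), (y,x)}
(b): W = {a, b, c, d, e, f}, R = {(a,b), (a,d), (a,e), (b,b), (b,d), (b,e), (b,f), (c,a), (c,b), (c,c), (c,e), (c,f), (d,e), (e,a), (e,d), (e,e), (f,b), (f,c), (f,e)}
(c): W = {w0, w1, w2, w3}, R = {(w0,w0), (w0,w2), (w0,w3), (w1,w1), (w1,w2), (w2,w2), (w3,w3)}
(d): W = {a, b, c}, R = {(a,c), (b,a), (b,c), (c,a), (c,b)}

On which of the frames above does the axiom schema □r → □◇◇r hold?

This is the axiom for a generalized confluence (Geach) condition; its first-order frame correspondent is ∀x ∀z (xRz → ∃w (xRw ∧ zR²w)).
(a): fails — uRx but no t with uRt and xR²t.
(b): satisfies the condition.
(c): satisfies the condition.
(d): satisfies the condition.
Valid on: (b), (c), (d).

(b), (c), (d)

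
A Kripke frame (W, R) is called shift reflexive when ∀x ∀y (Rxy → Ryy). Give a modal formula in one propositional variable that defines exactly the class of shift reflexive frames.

A defining formula is □(□p → p) (the T□ axiom).
Suppose □(□p→p) is valid. Take Rxy and set V(p)={w : Ryw}. Then at y, □p holds; since □(□p→p) at x, □p→p at y, so p at y, i.e. Ryy.

□(□p → p)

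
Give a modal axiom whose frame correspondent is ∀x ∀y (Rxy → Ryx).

p → □◇p

A defining formula is p → □◇p (the B axiom).
Suppose p→□◇p is valid. Take Rxy and set V(p)={x}. Then p at x, so □◇p at x, so ◇p at y, so some z with Ryz has p; z=x, i.e. Ryx.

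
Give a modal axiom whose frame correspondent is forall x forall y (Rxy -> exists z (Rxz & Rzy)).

□□r → □r

This is density; the standard corresponding axiom is C4: □□r → □r.
Suppose □□r→□r is valid. Take Rxy and set V(r)={w : xR²w}. Then □□r at x, so □r at x, so r at y, i.e. ∃z(Rxz∧Rzy).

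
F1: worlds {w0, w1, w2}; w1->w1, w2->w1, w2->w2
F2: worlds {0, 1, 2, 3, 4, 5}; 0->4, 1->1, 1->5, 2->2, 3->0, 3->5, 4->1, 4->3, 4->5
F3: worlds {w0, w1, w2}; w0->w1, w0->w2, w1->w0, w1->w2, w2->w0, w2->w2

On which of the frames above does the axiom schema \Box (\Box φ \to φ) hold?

This is the axiom for shift-reflexivity; its first-order frame correspondent is \forall x \forall y (Rxy \to Ryy).
F1: condition met.
F2: fails — R45 but not R55.
F3: fails — Rw1w0 but not Rw0w0.

F1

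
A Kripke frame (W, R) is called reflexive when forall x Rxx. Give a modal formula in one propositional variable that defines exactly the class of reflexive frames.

The condition is reflexivity. The T schema □s → s defines it.
Suppose □s→s is valid. At any x set V(s)={w : Rxw}. Then □s holds at x, so s holds at x, i.e. Rxx.

□s → s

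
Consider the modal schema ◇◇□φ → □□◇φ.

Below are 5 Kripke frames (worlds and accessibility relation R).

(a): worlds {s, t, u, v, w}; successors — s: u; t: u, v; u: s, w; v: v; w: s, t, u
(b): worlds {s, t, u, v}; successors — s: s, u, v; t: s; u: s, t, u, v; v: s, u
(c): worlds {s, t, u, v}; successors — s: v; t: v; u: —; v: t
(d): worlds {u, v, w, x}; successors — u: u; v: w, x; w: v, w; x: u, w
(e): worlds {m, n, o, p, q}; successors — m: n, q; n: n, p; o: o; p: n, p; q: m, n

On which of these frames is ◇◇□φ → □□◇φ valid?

(b), (c), (e)

This is the axiom for a generalized confluence (Geach) condition; its first-order frame correspondent is ∀x ∀y ∀z ((xR²y ∧ xR²z) → ∃w (yRw ∧ zRw)).
(a): fails — tR²s, tR²v but no w* with sRw* and vRw*.
(b): satisfies the condition.
(c): satisfies the condition.
(d): fails — vR²u, vR²v but no t with uRt and vRt.
(e): satisfies the condition.
Valid on: (b), (c), (e).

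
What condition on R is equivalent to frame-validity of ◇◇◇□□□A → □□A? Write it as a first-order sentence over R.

This is a Sahlqvist (Geach-type) schema ◇^3□^3A → □^2◇^0A.
Minimal-valuation argument: fix x; take any y with xR^3y and any z with xR^2z. Set V(A) to the set of worlds R-reachable from y in exactly 3 steps. Then □^3A holds at y, so the antecedent holds at x; validity forces ◇^0A at z, giving a w with zR^0w and yR^3w.
First-order correspondent: ∀x ∀y ∀z ((xR³y ∧ xR²z) → ∃w (yR³w ∧ z = w)).

∀x ∀y ∀z ((xR³y ∧ xR²z) → ∃w (yR³w ∧ z = w))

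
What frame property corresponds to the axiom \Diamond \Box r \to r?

This schema is equivalent to the B axiom r → □◇r.
Its frame correspondent is symmetry — \forall x \forall y (Rxy \to Ryx).

Symmetry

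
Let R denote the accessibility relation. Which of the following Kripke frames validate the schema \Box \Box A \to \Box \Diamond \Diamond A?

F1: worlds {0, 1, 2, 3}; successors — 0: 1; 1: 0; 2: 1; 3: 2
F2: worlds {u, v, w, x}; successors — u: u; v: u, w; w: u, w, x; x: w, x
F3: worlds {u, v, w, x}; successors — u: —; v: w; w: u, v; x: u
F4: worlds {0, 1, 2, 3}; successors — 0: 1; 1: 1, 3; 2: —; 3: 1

Frame correspondent (Sahlqvist): \forall x \forall z (xRz \to \exists w (x R^2 w \wedge z R^2 w)) — i.e. a generalized confluence (Geach) condition.
F1: fails — 0R1 but no w with 0R²w and 1R²w.
F2: holds.
F3: fails — vRw but no t with vR²t and wR²t.
F4: holds.
Valid on: F2, F4.

F2, F4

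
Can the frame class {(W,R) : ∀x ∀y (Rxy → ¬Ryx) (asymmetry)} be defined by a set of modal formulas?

No

Modal frame validity is preserved under surjective bounded morphisms.
The 4-cycle (worlds 0,1,2,3 with 0→1→2→3→0) is asymmetric. Mapping every world to a single reflexive point • is a surjective bounded morphism, and the reflexive point is not asymmetric (R•• but asymmetry requires ¬R••).
So no modal formula (or set of formulas) defines exactly the asymmetric frames.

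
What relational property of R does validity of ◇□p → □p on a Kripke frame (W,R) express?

Replacing p by ¬p and contraposing gives the equivalent schema ◇p → □◇p.
Suppose ◇p→□◇p is valid. Take Rxy, Rxz and set V(p)={y}. Then ◇p at x, so □◇p at x, so ◇p at z, so some w with Rzw has p; w=y, i.e. Rzy. By symmetry of the argument, Ryz.

the Euclidean property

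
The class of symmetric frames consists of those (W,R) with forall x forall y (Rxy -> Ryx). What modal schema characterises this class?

ψ → □◇ψ

The condition is symmetry. The B schema ψ → □◇ψ defines it.
Suppose ψ→□◇ψ is valid. Take Rxy and set V(ψ)={x}. Then ψ at x, so □◇ψ at x, so ◇ψ at y, so some z with Ryz has ψ; z=x, i.e. Ryx.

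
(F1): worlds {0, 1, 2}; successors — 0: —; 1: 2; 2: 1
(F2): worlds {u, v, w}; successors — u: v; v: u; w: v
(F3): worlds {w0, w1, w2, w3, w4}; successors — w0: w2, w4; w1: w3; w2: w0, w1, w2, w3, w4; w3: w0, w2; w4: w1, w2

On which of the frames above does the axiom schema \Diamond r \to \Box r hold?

The schema corresponds to partial functionality: \forall x \forall y \forall z (Rxy \wedge Rxz \to y = z).
(F1): holds.
(F2): holds.
(F3): fails — w0 sees both w2 and w4.
Valid on: (F1), (F2).

(F1), (F2)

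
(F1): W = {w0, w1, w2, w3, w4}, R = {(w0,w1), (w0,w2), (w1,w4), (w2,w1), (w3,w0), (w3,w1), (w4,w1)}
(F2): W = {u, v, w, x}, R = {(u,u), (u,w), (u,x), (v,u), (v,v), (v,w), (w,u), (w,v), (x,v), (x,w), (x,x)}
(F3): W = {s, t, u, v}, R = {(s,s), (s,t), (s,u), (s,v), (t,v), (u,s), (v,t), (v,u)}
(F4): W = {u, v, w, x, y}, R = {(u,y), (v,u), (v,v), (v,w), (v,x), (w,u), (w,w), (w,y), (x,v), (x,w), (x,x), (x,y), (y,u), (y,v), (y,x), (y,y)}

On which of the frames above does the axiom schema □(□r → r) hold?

Frame correspondent (Sahlqvist): ∀x ∀y (Rxy → Ryy) — i.e. shift-reflexivity.
(F1): fails — Rw3w1 but not Rw1w1.
(F2): fails — Rxw but not Rww.
(F3): fails — Rtv but not Rvv.
(F4): fails — Rwu but not Ruu.

none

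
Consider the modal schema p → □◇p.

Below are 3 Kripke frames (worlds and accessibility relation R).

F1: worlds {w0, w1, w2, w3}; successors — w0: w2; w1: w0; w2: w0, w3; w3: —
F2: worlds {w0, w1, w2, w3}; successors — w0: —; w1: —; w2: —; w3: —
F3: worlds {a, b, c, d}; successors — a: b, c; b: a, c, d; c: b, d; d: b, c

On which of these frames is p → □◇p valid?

F2

The schema corresponds to symmetry: ∀x ∀y (Rxy → Ryx).
F1: fails — Rw1w0 but not Rw0w1.
F2: holds.
F3: fails — Rac but not Rca.
Valid on: F2.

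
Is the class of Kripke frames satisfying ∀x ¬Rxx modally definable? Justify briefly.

If a class were modally definable it would be closed under surjective bounded morphisms (Goldblatt–Thomason).
The 2-cycle (worlds a,b with a→b→a) is irreflexive, and the map sending every world to a single reflexive point • is a surjective bounded morphism (forth: every edge maps to (•,•); back: every world has a successor). So any modal formula valid on the 2-cycle is also valid on the reflexive point, which is not irreflexive.
So no modal formula (or set of formulas) defines exactly the irreflexive frames.

Not definable by any modal formula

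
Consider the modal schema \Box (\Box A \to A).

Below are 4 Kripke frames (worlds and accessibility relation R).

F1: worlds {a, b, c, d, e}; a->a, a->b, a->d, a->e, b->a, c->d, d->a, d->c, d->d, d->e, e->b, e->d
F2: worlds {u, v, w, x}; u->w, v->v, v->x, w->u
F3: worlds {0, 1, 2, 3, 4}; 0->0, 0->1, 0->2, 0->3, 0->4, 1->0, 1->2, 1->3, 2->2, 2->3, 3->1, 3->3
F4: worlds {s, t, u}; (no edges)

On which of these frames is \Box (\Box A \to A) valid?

F4

The schema corresponds to shift-reflexivity: \forall x \forall y (Rxy \to Ryy).
F1: fails — Reb but not Rbb.
F2: fails — Rvx but not Rxx.
F3: fails — R01 but not R11.
F4: satisfies the condition.
Valid on: F4.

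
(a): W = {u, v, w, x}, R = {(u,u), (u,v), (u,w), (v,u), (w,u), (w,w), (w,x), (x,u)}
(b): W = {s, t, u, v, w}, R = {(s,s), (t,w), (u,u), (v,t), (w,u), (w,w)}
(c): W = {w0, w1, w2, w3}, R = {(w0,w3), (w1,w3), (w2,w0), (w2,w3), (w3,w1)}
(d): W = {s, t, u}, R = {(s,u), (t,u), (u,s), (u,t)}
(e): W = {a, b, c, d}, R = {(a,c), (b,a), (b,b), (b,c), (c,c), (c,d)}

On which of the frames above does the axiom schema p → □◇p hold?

The schema corresponds to symmetry: ∀x ∀y (Rxy → Ryx).
(a): fails — Rwx but not Rxw.
(b): fails — Rwu but not Ruw.
(c): fails — Rw0w3 but not Rw3w0.
(d): condition met.
(e): fails — Rbc but not Rcb.

(d)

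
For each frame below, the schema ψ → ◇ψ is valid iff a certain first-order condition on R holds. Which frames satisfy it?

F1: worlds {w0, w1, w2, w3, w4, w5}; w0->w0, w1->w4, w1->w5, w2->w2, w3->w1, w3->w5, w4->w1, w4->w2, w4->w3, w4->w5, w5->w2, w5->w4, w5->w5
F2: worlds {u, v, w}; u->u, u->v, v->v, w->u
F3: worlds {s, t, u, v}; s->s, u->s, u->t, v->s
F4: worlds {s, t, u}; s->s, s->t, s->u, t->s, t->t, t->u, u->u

F4

Frame correspondent (Sahlqvist): ∀x ∃w (x = w ∧ xRw) — i.e. a generalized confluence (Geach) condition.
F1: fails — at w1 but no w with w1=w and w1Rw.
F2: fails — at w but no t with w=t and wRt.
F3: fails — at t but no w with t=w and tRw.
F4: satisfies the condition.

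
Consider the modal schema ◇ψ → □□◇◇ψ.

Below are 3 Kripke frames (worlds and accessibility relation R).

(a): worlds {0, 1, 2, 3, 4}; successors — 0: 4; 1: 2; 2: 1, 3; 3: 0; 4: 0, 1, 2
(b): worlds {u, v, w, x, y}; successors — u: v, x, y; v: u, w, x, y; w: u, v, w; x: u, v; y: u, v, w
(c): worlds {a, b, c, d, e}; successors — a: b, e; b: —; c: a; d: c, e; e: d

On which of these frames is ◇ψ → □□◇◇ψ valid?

This is the axiom for a generalized confluence (Geach) condition; its first-order frame correspondent is ∀x ∀y ∀z ((xRy ∧ xR²z) → ∃w (y = w ∧ zR²w)).
(a): fails — 0R4, 0R²0 but no w with 4=w and 0R²w.
(b): ✓.
(c): fails — aRb, aR²d but no w with b=w and dR²w.

(b)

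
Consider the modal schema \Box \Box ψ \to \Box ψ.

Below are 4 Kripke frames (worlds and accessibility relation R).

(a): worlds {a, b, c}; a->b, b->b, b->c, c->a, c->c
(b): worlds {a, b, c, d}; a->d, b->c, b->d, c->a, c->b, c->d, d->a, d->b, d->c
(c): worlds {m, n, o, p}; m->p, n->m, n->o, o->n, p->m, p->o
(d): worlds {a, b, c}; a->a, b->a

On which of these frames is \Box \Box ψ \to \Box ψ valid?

(a), (d)

Frame correspondent (Sahlqvist): \forall x \forall y (Rxy \to \exists z (Rxz \wedge Rzy)) — i.e. density.
(a): ✓.
(b): fails — Rad but no z with Raz and Rzd.
(c): fails — Ron but no z with Roz and Rzn.
(d): ✓.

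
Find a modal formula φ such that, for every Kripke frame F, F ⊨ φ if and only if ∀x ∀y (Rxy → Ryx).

r → □◇r

This is symmetry; the standard corresponding axiom is B: r → □◇r.
Suppose r→□◇r is valid. Take Rxy and set V(r)={x}. Then r at x, so □◇r at x, so ◇r at y, so some z with Ryz has r; z=x, i.e. Ryx.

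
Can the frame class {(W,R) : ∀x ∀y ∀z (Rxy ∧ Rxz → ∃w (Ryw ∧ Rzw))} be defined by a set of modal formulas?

This is a Sahlqvist condition; the .2 axiom ◇□q → □◇q defines it.

Yes — defined by ◇□q → □◇q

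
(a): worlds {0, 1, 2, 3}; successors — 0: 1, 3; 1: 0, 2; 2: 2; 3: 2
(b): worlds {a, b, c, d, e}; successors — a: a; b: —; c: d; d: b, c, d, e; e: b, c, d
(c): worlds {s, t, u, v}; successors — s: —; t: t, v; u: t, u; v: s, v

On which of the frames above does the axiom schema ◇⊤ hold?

(a)

The schema corresponds to seriality: ∀x ∃y Rxy.
(a): condition met.
(b): fails — world b has no successor.
(c): fails — world s has no successor.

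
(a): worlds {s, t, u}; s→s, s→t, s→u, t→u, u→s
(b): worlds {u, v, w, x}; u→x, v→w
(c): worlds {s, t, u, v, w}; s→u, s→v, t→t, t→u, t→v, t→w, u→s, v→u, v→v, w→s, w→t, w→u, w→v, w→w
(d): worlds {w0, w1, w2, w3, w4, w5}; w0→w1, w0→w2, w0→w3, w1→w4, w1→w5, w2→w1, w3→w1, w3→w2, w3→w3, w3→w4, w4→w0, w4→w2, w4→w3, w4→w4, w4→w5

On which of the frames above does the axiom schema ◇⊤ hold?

Frame correspondent (Sahlqvist): ∀x ∃y Rxy — i.e. seriality.
(a): satisfies the condition.
(b): fails — world w has no successor.
(c): satisfies the condition.
(d): fails — world w5 has no successor.
Valid on: (a), (c).

(a), (c)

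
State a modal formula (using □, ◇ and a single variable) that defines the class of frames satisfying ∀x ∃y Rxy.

A defining formula is □p → ◇p (the D axiom).
Suppose □p→◇p is valid. At any x set V(p)=W. Then □p at x, so ◇p at x, so x has a successor.

□p → ◇p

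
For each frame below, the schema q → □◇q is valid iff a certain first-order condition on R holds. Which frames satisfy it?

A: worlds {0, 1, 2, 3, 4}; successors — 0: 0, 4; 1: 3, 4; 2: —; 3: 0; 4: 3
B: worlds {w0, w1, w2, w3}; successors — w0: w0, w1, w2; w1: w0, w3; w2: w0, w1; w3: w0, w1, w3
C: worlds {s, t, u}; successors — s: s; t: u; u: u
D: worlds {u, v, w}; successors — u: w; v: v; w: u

D

The schema corresponds to symmetry: ∀x ∀y (Rxy → Ryx).
A: fails — R43 but not R34.
B: fails — Rw3w0 but not Rw0w3.
C: fails — Rtu but not Rut.
D: satisfies the condition.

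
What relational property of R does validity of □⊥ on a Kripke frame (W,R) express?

□⊥ is valid iff no world has any successor (otherwise □⊥ fails at any world with one).

emptiness of R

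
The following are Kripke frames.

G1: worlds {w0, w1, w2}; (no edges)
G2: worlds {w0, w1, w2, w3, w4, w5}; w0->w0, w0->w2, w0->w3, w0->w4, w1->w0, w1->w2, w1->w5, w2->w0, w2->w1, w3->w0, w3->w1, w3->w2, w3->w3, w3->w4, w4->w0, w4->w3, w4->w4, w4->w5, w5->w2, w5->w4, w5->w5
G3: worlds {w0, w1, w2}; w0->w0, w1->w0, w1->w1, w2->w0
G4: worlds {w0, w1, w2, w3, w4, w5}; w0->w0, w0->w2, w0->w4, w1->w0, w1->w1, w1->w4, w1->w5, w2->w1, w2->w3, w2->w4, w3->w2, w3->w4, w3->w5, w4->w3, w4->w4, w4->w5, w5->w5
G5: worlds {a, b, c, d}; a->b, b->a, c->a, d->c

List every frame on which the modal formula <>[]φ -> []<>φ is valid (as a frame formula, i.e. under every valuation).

The schema corresponds to convergence: forall x forall y forall z (Rxy & Rxz -> exists w (Ryw & Rzw)).
G1: satisfies the condition.
G2: fails — Rw1w5 and Rw1w2 but w5 and w2 have no common successor.
G3: satisfies the condition.
G4: fails — Rw1w5 and Rw1w0 but w5 and w0 have no common successor.
G5: satisfies the condition.

G1, G3, G5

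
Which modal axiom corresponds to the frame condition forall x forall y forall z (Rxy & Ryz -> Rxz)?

This is transitivity; the standard corresponding axiom is 4: □q → □□q.
Suppose □q→□□q is valid. Take Rxy, Ryz and set V(q)={w : Rxw}. Then □q at x, so □□q at x, so □q at y, so q at z, i.e. Rxz.

□q → □□q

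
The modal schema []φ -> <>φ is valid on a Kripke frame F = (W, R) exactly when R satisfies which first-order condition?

Suppose □φ→◇φ is valid. At any x set V(φ)=W. Then □φ at x, so ◇φ at x, so x has a successor.
Conversely, on a frame with seriality the schema holds at every world under every valuation.
So the correspondent is seriality.

seriality: forall x exists y Rxy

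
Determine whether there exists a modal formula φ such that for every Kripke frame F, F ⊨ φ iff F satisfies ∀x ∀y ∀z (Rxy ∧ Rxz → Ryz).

The condition is the Euclidean property. A defining modal formula is ◇p → □◇p.
Suppose ◇p→□◇p is valid. Take Rxy, Rxz and set V(p)={y}. Then ◇p at x, so □◇p at x, so ◇p at z, so some w with Rzw has p; w=y, i.e. Rzy. By symmetry of the argument, Ryz.

Yes — defined by ◇p → □◇p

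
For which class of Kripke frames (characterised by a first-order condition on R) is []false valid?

□⊥ is valid iff no world has any successor (otherwise □⊥ fails at any world with one).

Emptiness of R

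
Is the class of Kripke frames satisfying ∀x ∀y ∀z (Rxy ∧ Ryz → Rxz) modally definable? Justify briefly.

This is a Sahlqvist condition; the 4 axiom □q → □□q defines it.
Suppose □q→□□q is valid. Take Rxy, Ryz and set V(q)={w : Rxw}. Then □q at x, so □□q at x, so □q at y, so q at z, i.e. Rxz.

Yes — defined by □q → □□q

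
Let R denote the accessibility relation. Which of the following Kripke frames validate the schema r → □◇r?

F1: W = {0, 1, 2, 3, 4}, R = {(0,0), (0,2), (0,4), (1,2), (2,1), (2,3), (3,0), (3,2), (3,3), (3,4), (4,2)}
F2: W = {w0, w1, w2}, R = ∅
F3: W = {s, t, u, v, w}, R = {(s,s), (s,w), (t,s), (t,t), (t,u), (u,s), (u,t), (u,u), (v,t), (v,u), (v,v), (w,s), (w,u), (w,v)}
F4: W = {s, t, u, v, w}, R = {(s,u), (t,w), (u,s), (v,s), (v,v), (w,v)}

This is the axiom for symmetry; its first-order frame correspondent is ∀x ∀y (Rxy → Ryx).
F1: fails — R34 but not R43.
F2: condition met.
F3: fails — Rwu but not Ruw.
F4: fails — Rvs but not Rsv.
Valid on: F2.

F2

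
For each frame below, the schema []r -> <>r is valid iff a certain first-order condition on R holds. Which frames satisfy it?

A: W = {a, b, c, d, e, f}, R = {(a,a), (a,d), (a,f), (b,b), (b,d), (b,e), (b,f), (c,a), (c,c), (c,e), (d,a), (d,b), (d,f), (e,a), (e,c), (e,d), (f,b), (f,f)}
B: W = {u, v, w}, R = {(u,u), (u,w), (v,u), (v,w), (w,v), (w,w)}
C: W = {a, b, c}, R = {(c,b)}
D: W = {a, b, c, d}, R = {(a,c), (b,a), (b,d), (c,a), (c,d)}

This is the axiom for seriality; its first-order frame correspondent is forall x exists y Rxy.
A: ✓.
B: ✓.
C: fails — world a has no successor.
D: fails — world d has no successor.
Valid on: A, B.

A, B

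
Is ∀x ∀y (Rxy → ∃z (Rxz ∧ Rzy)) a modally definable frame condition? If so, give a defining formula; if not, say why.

Yes: it is density, defined by the C4 schema □□q → □q.

Definable; □□q → □q defines it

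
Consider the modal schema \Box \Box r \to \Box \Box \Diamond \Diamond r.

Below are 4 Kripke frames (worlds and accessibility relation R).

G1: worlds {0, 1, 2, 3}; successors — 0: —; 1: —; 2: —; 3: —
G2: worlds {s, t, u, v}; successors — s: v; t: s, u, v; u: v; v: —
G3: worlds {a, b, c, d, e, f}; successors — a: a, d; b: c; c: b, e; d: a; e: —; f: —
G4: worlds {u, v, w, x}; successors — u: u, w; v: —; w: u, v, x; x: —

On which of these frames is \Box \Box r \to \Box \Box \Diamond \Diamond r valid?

Frame correspondent (Sahlqvist): \forall x \forall z (x R^2 z \to \exists w (x R^2 w \wedge z R^2 w)) — i.e. a generalized confluence (Geach) condition.
G1: ✓.
G2: fails — tR²v but no w with tR²w and vR²w.
G3: fails — bR²e but no w with bR²w and eR²w.
G4: fails — uR²v but no t with uR²t and vR²t.
Valid on: G1.

G1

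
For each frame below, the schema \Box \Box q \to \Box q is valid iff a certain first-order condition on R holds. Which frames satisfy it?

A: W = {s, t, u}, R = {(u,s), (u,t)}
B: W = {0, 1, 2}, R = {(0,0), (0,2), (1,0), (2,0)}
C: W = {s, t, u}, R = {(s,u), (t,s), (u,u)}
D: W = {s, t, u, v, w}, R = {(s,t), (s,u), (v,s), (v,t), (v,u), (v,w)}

Frame correspondent (Sahlqvist): \forall x \forall y (Rxy \to \exists z (Rxz \wedge Rzy)) — i.e. density.
A: fails — Rus but no z with Ruz and Rzs.
B: holds.
C: fails — Rts but no z with Rtz and Rzs.
D: fails — Rvw but no z with Rvz and Rzw.

B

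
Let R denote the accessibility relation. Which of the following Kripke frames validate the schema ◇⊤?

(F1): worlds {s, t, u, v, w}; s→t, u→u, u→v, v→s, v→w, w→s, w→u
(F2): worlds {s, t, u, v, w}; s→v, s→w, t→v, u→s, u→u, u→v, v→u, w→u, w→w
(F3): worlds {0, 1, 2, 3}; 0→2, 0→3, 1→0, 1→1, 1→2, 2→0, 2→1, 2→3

(F2)

The schema corresponds to seriality: ∀x ∃y Rxy.
(F1): fails — world t has no successor.
(F2): satisfies the condition.
(F3): fails — world 3 has no successor.
Valid on: (F2).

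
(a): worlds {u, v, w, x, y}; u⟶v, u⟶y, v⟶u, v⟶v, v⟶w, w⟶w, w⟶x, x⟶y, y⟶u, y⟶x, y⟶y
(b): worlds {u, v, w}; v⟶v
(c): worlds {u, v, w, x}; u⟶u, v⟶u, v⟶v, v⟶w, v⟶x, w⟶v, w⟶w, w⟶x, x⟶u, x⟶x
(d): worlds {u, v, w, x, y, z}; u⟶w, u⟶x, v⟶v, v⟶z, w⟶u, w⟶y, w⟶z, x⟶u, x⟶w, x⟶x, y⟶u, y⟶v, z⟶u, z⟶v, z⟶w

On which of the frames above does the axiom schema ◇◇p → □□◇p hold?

(b)

Frame correspondent (Sahlqvist): ∀x ∀y ∀z ((xR²y ∧ xR²z) → ∃w (y = w ∧ zRw)) — i.e. a generalized confluence (Geach) condition.
(a): fails — uR²u, uR²u but no t with u=t and uRt.
(b): holds.
(c): fails — vR²u, vR²w but no t with u=t and wRt.
(d): fails — uR²u, uR²u but no t with u=t and uRt.
Valid on: (b).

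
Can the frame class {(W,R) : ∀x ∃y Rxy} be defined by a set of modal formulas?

Yes, by □p → ◇p

The condition is seriality. A defining modal formula is □p → ◇p.
Suppose □p→◇p is valid. At any x set V(p)=W. Then □p at x, so ◇p at x, so x has a successor.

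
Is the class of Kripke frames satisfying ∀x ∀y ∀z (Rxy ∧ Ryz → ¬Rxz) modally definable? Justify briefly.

Any modally definable frame class is closed under surjective bounded morphisms.
The 7-cycle (worlds 0,1,2,3,4,5,6 with 0→1→2→3→4→5→6→0) is intransitive. Mapping every world to a single reflexive point • is a surjective bounded morphism; the reflexive point is not intransitive (R••∧R•• but R••).
Hence intransitivity is not modally definable.

Not definable by any modal formula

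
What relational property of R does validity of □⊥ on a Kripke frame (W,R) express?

Emptiness of R

□⊥ is valid iff no world has any successor (otherwise □⊥ fails at any world with one).
Conversely, on a frame with emptiness of R the schema holds at every world under every valuation.
Frame condition: ∀x ∀y ¬Rxy.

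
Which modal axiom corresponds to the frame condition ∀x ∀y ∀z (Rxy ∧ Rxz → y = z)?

This is partial functionality; the standard corresponding axiom is CD: ◇q → □q.
Suppose ◇q→□q is valid. Take Rxy, Rxz and set V(q)={y}. Then ◇q at x, so □q at x, so q at z, i.e. z=y.

◇q → □q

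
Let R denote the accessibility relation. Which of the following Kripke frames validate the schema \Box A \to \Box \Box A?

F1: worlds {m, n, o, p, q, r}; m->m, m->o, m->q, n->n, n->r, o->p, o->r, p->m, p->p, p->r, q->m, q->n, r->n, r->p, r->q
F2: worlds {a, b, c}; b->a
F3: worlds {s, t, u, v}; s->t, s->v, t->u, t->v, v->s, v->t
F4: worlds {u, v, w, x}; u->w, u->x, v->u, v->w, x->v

F2

Frame correspondent (Sahlqvist): \forall x \forall y \forall z (Rxy \wedge Ryz \to Rxz) — i.e. transitivity.
F1: fails — Rnr and Rrp but not Rnp.
F2: holds.
F3: fails — Rtv and Rvt but not Rtt.
F4: fails — Rvu and Rux but not Rvx.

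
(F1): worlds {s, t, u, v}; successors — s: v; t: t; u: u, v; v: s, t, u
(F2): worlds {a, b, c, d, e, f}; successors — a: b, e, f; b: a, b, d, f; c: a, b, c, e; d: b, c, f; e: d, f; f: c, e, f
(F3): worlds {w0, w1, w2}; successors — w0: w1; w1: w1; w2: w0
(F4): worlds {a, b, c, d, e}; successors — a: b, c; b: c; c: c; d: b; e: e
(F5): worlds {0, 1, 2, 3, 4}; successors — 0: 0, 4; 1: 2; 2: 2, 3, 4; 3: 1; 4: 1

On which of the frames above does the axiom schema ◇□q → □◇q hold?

(F3), (F4)

This is the axiom for convergence; its first-order frame correspondent is ∀x ∀y ∀z (Rxy ∧ Rxz → ∃w (Ryw ∧ Rzw)).
(F1): fails — Rvt and Rvu but t and u have no common successor.
(F2): fails — Rcc and Rce but c and e have no common successor.
(F3): holds.
(F4): holds.
(F5): fails — R00 and R04 but 0 and 4 have no common successor.
Valid on: (F3), (F4).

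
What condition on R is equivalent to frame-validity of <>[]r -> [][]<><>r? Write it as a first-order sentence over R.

This is a Sahlqvist (Geach-type) schema ◇^1□^1r → □^2◇^2r.
First-order correspondent: forall x forall y forall z ((xRy & x R^2 z) -> exists w (yRw & z R^2 w)).

forall x forall y forall z ((xRy & x R^2 z) -> exists w (yRw & z R^2 w))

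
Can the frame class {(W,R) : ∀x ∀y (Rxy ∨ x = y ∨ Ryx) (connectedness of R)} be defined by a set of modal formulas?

No — not modally definable

Any modally definable frame class is closed under disjoint unions.
Take 3 disjoint single-world reflexive frames: each is trivially connected, but their disjoint union has 3 worlds with no edge between distinct components, so it is not connected.
So no modal formula (or set of formulas) defines exactly the connected frames.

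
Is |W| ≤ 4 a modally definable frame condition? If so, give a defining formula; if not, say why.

Modal frame validity is preserved under disjoint unions.
Any modal formula valid on each of 5 disjoint one-world frames is valid on their disjoint union (validity is preserved under disjoint unions). Each one-world frame has |W|=1≤4, but the union has |W|=5.
So no modal formula (or set of formulas) defines exactly the |W|≤4 frames.

No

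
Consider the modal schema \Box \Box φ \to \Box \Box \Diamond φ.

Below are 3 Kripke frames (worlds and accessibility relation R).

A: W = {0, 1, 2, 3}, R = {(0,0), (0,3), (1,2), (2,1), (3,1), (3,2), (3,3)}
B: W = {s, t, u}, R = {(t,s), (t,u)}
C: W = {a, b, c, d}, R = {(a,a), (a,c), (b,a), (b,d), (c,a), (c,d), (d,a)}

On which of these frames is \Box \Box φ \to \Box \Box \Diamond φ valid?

Frame correspondent (Sahlqvist): \forall x \forall z (x R^2 z \to \exists w (x R^2 w \wedge zRw)) — i.e. a generalized confluence (Geach) condition.
A: fails — 1R²1 but no w with 1R²w and 1Rw.
B: ✓.
C: ✓.
Valid on: B, C.

B, C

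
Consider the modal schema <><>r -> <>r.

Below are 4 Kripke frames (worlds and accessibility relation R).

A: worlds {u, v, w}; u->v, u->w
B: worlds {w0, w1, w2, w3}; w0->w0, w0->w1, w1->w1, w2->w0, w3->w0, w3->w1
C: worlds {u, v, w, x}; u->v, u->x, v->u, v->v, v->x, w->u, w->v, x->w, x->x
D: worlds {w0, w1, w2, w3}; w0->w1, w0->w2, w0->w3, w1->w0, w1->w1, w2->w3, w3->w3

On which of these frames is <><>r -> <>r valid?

The schema corresponds to transitivity: forall x forall y forall z (Rxy & Ryz -> Rxz).
A: condition met.
B: fails — Rw2w0 and Rw0w1 but not Rw2w1.
C: fails — Ruv and Rvu but not Ruu.
D: fails — Rw1w0 and Rw0w2 but not Rw1w2.
Valid on: A.

A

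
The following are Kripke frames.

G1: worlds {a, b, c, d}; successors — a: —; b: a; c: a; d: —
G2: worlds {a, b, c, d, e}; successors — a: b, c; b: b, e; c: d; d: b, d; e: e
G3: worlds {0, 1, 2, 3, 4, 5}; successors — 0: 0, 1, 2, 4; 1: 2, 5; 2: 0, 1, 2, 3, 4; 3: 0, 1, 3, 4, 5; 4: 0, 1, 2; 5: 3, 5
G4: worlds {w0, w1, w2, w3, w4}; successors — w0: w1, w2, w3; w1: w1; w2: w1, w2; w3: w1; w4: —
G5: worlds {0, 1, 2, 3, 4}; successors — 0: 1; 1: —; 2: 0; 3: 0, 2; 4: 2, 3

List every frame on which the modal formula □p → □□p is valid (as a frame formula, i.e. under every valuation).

G1, G4

The schema corresponds to transitivity: ∀x ∀y ∀z (Rxy ∧ Ryz → Rxz).
G1: satisfies the condition.
G2: fails — Rcd and Rdb but not Rcb.
G3: fails — R34 and R42 but not R32.
G4: satisfies the condition.
G5: fails — R43 and R30 but not R40.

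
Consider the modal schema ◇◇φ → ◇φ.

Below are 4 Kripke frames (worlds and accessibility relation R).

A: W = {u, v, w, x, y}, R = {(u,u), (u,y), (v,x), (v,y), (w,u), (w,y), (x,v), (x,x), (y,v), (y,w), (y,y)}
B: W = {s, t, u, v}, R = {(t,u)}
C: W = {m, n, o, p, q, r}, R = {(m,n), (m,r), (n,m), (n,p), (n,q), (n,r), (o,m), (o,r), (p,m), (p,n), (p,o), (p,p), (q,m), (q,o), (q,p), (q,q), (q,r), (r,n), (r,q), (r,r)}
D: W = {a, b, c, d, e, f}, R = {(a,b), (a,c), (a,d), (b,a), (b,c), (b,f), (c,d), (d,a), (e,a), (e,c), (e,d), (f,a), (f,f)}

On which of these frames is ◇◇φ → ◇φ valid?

B

Frame correspondent (Sahlqvist): ∀x ∀y ∀z (Rxy ∧ Ryz → Rxz) — i.e. transitivity.
A: fails — Rvx and Rxv but not Rvv.
B: holds.
C: fails — Rom and Rmn but not Ron.
D: fails — Rbc and Rcd but not Rbd.
Valid on: B.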